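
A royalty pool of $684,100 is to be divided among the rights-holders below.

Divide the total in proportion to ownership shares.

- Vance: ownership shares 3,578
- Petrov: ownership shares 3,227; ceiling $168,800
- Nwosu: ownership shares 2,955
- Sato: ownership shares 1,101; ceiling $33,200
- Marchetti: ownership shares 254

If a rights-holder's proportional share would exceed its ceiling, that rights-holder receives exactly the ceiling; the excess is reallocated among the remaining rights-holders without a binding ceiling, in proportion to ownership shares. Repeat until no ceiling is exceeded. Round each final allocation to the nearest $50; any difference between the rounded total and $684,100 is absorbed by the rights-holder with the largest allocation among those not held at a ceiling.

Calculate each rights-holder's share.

Vance: $254,150 · Petrov: $168,800 · Nwosu: $209,900 · Sato: $33,200 · Marchetti: $18,050

Total ownership shares = 11,115.
Proportional shares (ignoring caps): Vance 220,216.81; Petrov 198,613.65; Nwosu 181,872.74; Sato 67,763.75; Marchetti 15,633.05.
Capped: Petrov ($168,800), Sato ($33,200); remaining pool $482,100 reallocated over remaining ownership shares 6,787.
Remaining shares: Vance 254,155.56 → $254,150; Nwosu 209,902.09 → $209,900; Marchetti 18,042.35 → $18,050.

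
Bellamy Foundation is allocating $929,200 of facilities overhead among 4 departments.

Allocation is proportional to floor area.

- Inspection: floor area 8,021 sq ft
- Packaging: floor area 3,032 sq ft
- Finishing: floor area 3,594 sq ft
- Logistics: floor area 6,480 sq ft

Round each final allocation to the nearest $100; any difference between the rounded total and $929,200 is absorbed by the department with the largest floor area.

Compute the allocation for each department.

Sum of floor area: 21,127.
Raw shares: Inspection 8,021/21,127 × $929,200 = 352,776.69; Packaging 3,032/21,127 × $929,200 = 133,352.32; Finishing 3,594/21,127 × $929,200 = 158,070.00; Logistics 6,480/21,127 × $929,200 = 285,000.99.
After rounding ($100): Inspection $352,800; Packaging $133,400; Finishing $158,100; Logistics $285,000. Sum = $929,300.
Difference $929,200 − $929,300 = −$100 applied to largest floor area (Inspection): Inspection becomes $352,700.

Inspection: $352,700 | Packaging: $133,400 | Finishing: $158,100 | Logistics: $285,000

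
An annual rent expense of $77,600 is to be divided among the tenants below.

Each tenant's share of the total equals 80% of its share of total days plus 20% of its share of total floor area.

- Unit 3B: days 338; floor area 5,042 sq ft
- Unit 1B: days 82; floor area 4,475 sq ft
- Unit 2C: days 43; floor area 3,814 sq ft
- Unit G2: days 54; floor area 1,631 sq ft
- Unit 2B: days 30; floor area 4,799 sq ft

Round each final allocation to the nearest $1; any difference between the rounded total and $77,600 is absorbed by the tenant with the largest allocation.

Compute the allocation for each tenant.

Unit 3B: $42,319 | Unit 1B: $12,821 | Unit 2C: $7,876 | Unit G2: $7,410 | Unit 2B: $7,174

Totals — days 547, floor area 19,761.
Combined weights (80% days + 20% floor area): Unit 3B 0.5454; Unit 1B 0.1652; Unit 2C 0.1015; Unit G2 0.0955; Unit 2B 0.0924.
Raw shares: Unit 3B 42,320.13; Unit 1B 12,820.92; Unit 2C 7,875.61; Unit G2 7,409.52; Unit 2B 7,173.82.
Rounded to nearest $1: Unit 3B $42,320; Unit 1B $12,821; Unit 2C $7,876; Unit G2 $7,410; Unit 2B $7,174. Sum = $77,601.
Difference $77,600 − $77,601 = −$1 applied to largest allocation (Unit 3B): Unit 3B becomes $42,319.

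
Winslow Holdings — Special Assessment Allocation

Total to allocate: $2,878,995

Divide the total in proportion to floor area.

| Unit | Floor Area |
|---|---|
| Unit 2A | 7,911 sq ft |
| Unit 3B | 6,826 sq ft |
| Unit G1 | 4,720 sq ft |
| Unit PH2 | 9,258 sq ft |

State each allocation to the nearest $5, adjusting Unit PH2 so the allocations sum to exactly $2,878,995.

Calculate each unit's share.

Unit 2A: $793,165; Unit 3B: $684,380; Unit G1: $473,230; Unit PH2: $928,220

Total floor area = 28,715.
Raw shares: Unit 2A 7,911/28,715 × $2,878,995 = 793,164.88; Unit 3B 6,826/28,715 × $2,878,995 = 684,381.68; Unit G1 4,720/28,715 × $2,878,995 = 473,231.98; Unit PH2 9,258/28,715 × $2,878,995 = 928,216.46.
After rounding ($5): Unit 2A $793,165; Unit 3B $684,380; Unit G1 $473,230; Unit PH2 $928,215. Sum = $2,878,990.
Difference $2,878,995 − $2,878,990 = +$5 applied to Unit PH2: Unit PH2 becomes $928,220.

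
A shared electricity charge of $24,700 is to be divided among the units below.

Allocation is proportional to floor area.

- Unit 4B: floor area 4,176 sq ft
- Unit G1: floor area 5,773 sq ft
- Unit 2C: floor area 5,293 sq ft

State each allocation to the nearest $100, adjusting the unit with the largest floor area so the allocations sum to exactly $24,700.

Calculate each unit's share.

Unit 4B: $6,800 | Unit G1: $9,300 | Unit 2C: $8,600

Sum of floor area: 4,176 + 5,773 + 5,293 = 15,242.
Proportional shares: Unit 4B 6,767.30; Unit G1 9,355.27; Unit 2C 8,577.42.
At nearest $100: Unit 4B $6,800; Unit G1 $9,400; Unit 2C $8,600. Sum = $24,800.
Difference $24,700 − $24,800 = −$100 applied to largest floor area (Unit G1): Unit G1 becomes $9,300.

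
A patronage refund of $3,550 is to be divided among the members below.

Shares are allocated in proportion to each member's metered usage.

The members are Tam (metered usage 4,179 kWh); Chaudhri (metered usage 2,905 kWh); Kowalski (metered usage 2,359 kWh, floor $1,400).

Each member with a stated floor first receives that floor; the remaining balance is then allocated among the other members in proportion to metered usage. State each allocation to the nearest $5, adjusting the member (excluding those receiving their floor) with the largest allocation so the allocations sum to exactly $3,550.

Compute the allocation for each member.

Tam: $1,270; Chaudhri: $880; Kowalski: $1,400

Guaranteed amounts: Kowalski $1,400. Remaining pool $2,150.
Remaining pool split over remaining metered usage 7,084: Tam 1,268.33 → $1,270; Chaudhri 881.67 → $880.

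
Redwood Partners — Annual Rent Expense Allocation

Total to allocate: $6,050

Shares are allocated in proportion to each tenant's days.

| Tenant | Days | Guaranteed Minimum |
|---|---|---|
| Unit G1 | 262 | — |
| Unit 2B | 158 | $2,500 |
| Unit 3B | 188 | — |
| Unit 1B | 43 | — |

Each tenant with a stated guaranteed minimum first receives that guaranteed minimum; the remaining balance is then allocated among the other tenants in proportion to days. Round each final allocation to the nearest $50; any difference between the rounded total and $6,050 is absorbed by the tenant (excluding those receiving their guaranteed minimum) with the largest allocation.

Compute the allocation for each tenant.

Fund the minimums — Unit 2B $2,500. Balance $3,550.
Balance split over remaining days 493: Unit G1 1,886.61 → $1,900; Unit 3B 1,353.75 → $1,350; Unit 1B 309.63 → $300.

Unit G1: $1,900 · Unit 2B: $2,500 · Unit 3B: $1,350 · Unit 1B: $300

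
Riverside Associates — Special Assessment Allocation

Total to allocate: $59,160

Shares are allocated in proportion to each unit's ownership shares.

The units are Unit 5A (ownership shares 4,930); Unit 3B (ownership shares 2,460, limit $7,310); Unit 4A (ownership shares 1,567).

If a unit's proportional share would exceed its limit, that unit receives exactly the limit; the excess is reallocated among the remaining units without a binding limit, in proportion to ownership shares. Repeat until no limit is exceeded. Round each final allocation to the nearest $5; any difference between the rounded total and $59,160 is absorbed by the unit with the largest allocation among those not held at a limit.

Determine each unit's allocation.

Total ownership shares = 8,957.
Unconstrained shares: Unit 5A 32,562.11; Unit 3B 16,248.03; Unit 4A 10,349.86.
Held at cap: Unit 3B ($7,310); balance $51,850 reallocated over remaining ownership shares 6,497.
Shares after redistribution: Unit 5A 39,344.39 → $39,345; Unit 4A 12,505.61 → $12,505.

Unit 5A: $39,345; Unit 3B: $7,310; Unit 4A: $12,505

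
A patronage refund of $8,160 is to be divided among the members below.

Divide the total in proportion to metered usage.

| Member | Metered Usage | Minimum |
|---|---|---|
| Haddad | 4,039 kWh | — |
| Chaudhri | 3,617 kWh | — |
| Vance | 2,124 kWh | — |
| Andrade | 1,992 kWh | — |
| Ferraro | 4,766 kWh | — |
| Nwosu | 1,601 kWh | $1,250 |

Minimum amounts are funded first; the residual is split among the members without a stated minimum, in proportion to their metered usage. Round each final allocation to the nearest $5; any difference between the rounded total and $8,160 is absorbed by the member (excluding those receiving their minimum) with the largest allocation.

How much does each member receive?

Fund the minimums — Nwosu $1,250. Remaining pool $6,910.
Remaining pool split over remaining metered usage 16,538: Haddad 1,687.60 → $1,690; Chaudhri 1,511.28 → $1,510; Vance 887.46 → $885; Andrade 832.31 → $830; Ferraro 1,991.36 → $1,990.
Rounding difference +$5 applied to Ferraro → $1,995.

Haddad: $1,690; Chaudhri: $1,510; Vance: $885; Andrade: $830; Ferraro: $1,995; Nwosu: $1,250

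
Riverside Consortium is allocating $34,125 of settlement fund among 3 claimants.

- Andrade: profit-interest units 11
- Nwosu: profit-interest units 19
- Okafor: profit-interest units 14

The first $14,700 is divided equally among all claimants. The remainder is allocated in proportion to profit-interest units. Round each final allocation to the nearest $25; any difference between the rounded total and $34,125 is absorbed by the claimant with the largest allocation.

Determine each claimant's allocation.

Equal tier: $14,700 ÷ 3 = $4,900 apiece.
Remainder $19,425 by profit-interest units (total 44): Andrade 4,856.25 → $4,850; Nwosu 8,388.07 → $8,400; Okafor 6,180.68 → $6,175.
Totals: Andrade $4,900 + $4,850 = $9,750; Nwosu $4,900 + $8,400 = $13,300; Okafor $4,900 + $6,175 = $11,075.

Andrade: $9,750; Nwosu: $13,300; Okafor: $11,075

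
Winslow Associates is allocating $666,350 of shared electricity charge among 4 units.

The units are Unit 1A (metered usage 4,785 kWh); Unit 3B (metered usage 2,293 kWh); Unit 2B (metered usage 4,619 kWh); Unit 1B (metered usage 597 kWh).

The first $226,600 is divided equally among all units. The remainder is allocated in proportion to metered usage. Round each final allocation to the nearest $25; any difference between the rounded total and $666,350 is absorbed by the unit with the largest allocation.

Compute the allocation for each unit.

$226,600 shared equally gives $56,650 per unit.
Remainder $439,750 by metered usage (total 12,294): Unit 1A 171,156.97 → $171,150; Unit 3B 82,019.42 → $82,025; Unit 2B 165,219.23 → $165,225; Unit 1B 21,354.38 → $21,350.
Totals: Unit 1A $56,650 + $171,150 = $227,800; Unit 3B $56,650 + $82,025 = $138,675; Unit 2B $56,650 + $165,225 = $221,875; Unit 1B $56,650 + $21,350 = $78,000.

Unit 1A: $227,800 | Unit 3B: $138,675 | Unit 2B: $221,875 | Unit 1B: $78,000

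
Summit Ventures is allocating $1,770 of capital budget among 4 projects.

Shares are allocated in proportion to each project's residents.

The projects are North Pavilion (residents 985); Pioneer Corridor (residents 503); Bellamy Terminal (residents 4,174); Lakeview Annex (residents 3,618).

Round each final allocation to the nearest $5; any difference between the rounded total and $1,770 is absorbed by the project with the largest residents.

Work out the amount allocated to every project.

Residents total: 985 + 503 + 4,174 + 3,618 = 9,280.
Pro-rata amounts: North Pavilion 187.87; Pioneer Corridor 95.94; Bellamy Terminal 796.12; Lakeview Annex 690.07.
At nearest $5: North Pavilion $190; Pioneer Corridor $95; Bellamy Terminal $795; Lakeview Annex $690. Sum = $1,770.
Rounded total matches; no reconciliation needed.

North Pavilion: $190 · Pioneer Corridor: $95 · Bellamy Terminal: $795 · Lakeview Annex: $690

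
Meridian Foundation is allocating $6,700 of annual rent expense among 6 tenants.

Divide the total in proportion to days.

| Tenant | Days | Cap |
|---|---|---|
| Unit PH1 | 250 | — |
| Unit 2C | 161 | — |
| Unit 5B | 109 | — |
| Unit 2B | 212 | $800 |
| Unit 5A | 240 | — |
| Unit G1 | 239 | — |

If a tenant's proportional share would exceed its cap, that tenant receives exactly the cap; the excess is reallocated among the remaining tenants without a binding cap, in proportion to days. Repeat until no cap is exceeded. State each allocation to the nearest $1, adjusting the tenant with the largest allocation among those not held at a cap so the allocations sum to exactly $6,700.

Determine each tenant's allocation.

Unit PH1: $1,476 · Unit 2C: $951 · Unit 5B: $644 · Unit 2B: $800 · Unit 5A: $1,417 · Unit G1: $1,412

Total days = 1,211.
Unconstrained shares: Unit PH1 1,383.15; Unit 2C 890.75; Unit 5B 603.06; Unit 2B 1,172.91; Unit 5A 1,327.83; Unit G1 1,322.30.
Cap binds for Unit 2B ($800); remaining pool $5,900 reallocated over remaining days 999.
Redistributed shares: Unit PH1 1,476.48 → $1,476; Unit 2C 950.85 → $951; Unit 5B 643.74 → $644; Unit 5A 1,417.42 → $1,417; Unit G1 1,411.51 → $1,412.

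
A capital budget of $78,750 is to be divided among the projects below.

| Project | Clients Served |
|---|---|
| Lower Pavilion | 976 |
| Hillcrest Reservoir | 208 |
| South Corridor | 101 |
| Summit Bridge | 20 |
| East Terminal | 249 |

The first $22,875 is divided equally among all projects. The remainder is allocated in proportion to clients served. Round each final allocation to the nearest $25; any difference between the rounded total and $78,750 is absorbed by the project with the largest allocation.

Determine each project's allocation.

$22,875 shared equally gives $4,575 per project.
Remainder $55,875 by clients served (total 1,554): Lower Pavilion 35,092.66 → $35,100; Hillcrest Reservoir 7,478.76 → $7,475; South Corridor 3,631.52 → $3,625; Summit Bridge 719.11 → $725; East Terminal 8,952.94 → $8,950.
Totals: Lower Pavilion $4,575 + $35,100 = $39,675; Hillcrest Reservoir $4,575 + $7,475 = $12,050; South Corridor $4,575 + $3,625 = $8,200; Summit Bridge $4,575 + $725 = $5,300; East Terminal $4,575 + $8,950 = $13,525.

Lower Pavilion: $39,675; Hillcrest Reservoir: $12,050; South Corridor: $8,200; Summit Bridge: $5,300; East Terminal: $13,525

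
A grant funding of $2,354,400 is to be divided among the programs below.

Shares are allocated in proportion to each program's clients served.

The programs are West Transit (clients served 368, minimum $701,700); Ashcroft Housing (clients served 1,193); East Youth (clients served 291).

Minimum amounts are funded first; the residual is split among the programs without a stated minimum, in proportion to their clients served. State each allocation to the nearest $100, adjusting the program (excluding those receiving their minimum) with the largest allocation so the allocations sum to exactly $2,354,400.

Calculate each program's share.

West Transit: $701,700; Ashcroft Housing: $1,328,600; East Youth: $324,100

Minimums first: West Transit $701,700. Residual $1,652,700.
Residual split over remaining clients served 1,484: Ashcroft Housing 1,328,619.34 → $1,328,600; East Youth 324,080.66 → $324,100.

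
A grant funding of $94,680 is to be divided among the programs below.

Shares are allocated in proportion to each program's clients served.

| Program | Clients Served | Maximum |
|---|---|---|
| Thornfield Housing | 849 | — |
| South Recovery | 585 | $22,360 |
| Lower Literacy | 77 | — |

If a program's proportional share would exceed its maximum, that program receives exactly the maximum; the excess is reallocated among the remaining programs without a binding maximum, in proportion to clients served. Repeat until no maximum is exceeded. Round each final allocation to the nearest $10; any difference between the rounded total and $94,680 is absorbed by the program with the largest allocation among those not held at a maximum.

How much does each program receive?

Clients served total: 1,511.
Proportional shares (ignoring caps): Thornfield Housing 53,198.76; South Recovery 36,656.39; Lower Literacy 4,824.86.
Capped: South Recovery ($22,360); residual $72,320 reallocated over remaining clients served 926.
Remaining shares: Thornfield Housing 66,306.35 → $66,310; Lower Literacy 6,013.65 → $6,010.

Thornfield Housing: $66,310 | South Recovery: $22,360 | Lower Literacy: $6,010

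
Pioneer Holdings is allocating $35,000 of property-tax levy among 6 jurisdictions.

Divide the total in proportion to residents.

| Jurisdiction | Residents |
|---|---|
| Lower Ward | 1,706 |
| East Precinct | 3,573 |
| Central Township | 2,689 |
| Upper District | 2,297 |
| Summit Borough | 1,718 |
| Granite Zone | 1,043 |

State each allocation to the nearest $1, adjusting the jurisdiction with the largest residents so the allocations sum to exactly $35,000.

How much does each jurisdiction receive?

Lower Ward: $4,584 · East Precinct: $9,601 · Central Township: $7,225 · Upper District: $6,172 · Summit Borough: $4,616 · Granite Zone: $2,802

Total residents = 13,026.
Proportional shares: Lower Ward 1,706/13,026 × $35,000 = 4,583.91; East Precinct 3,573/13,026 × $35,000 = 9,600.41; Central Township 2,689/13,026 × $35,000 = 7,225.17; Upper District 2,297/13,026 × $35,000 = 6,171.89; Summit Borough 1,718/13,026 × $35,000 = 4,616.15; Granite Zone 1,043/13,026 × $35,000 = 2,802.47.
At nearest $1: Lower Ward $4,584; East Precinct $9,600; Central Township $7,225; Upper District $6,172; Summit Borough $4,616; Granite Zone $2,802. Sum = $34,999.
Difference $35,000 − $34,999 = +$1 applied to largest residents (East Precinct): East Precinct becomes $9,601.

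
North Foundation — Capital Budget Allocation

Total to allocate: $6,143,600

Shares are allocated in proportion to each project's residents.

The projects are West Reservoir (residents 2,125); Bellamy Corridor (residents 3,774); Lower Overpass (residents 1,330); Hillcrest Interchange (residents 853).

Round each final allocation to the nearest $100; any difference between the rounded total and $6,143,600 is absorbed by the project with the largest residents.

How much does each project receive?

Combined residents = 8,082.
Pro-rata amounts: West Reservoir 2,125/8,082 × $6,143,600 = 1,615,336.55; Bellamy Corridor 3,774/8,082 × $6,143,600 = 2,868,837.71; Lower Overpass 1,330/8,082 × $6,143,600 = 1,011,010.64; Hillcrest Interchange 853/8,082 × $6,143,600 = 648,415.10.
Rounded to nearest $100: West Reservoir $1,615,300; Bellamy Corridor $2,868,800; Lower Overpass $1,011,000; Hillcrest Interchange $648,400. Sum = $6,143,500.
Difference $6,143,600 − $6,143,500 = +$100 applied to largest residents (Bellamy Corridor): Bellamy Corridor becomes $2,868,900.

West Reservoir: $1,615,300 | Bellamy Corridor: $2,868,900 | Lower Overpass: $1,011,000 | Hillcrest Interchange: $648,400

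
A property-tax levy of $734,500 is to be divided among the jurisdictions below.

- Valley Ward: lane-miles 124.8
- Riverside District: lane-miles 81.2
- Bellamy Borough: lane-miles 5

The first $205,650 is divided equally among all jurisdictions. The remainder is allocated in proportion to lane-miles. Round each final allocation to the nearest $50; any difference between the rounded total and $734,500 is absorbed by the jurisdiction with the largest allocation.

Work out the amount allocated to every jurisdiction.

$205,650 shared equally gives $68,550 per jurisdiction.
Remainder $528,850 by lane-miles (total 211): Valley Ward 312,798.48 → $312,800; Riverside District 203,519.53 → $203,500; Bellamy Borough 12,531.99 → $12,550.
Totals: Valley Ward $68,550 + $312,800 = $381,350; Riverside District $68,550 + $203,500 = $272,050; Bellamy Borough $68,550 + $12,550 = $81,100.

Valley Ward: $381,350 · Riverside District: $272,050 · Bellamy Borough: $81,100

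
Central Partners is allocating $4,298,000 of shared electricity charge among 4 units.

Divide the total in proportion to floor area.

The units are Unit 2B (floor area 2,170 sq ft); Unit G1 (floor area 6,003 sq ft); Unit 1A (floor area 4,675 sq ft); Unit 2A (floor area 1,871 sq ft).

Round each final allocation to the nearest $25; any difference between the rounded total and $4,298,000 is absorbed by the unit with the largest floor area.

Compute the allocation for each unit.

Unit 2B: $633,650 | Unit G1: $1,752,875 | Unit 1A: $1,365,125 | Unit 2A: $546,350

Floor area total: 14,719.
Raw shares: Unit 2B 2,170/14,719 × $4,298,000 = 633,647.67; Unit G1 6,003/14,719 × $4,298,000 = 1,752,897.21; Unit 1A 4,675/14,719 × $4,298,000 = 1,365,116.52; Unit 2A 1,871/14,719 × $4,298,000 = 546,338.61.
At nearest $25: Unit 2B $633,650; Unit G1 $1,752,900; Unit 1A $1,365,125; Unit 2A $546,350. Sum = $4,298,025.
Difference $4,298,000 − $4,298,025 = −$25 applied to largest floor area (Unit G1): Unit G1 becomes $1,752,875.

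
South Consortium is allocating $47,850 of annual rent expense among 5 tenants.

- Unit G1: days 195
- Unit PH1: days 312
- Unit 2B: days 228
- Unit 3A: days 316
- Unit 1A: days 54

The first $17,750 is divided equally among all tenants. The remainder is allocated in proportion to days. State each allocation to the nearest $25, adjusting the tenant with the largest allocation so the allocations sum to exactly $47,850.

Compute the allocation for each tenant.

Unit G1: $8,850 · Unit PH1: $12,050 · Unit 2B: $9,750 · Unit 3A: $12,175 · Unit 1A: $5,025

First tranche $17,750 split equally: $3,550 each.
Remainder $30,100 by days (total 1,105): Unit G1 5,311.76 → $5,300; Unit PH1 8,498.82 → $8,500; Unit 2B 6,210.68 → $6,200; Unit 3A 8,607.78 → $8,600; Unit 1A 1,470.95 → $1,475.
Rounding difference +$25 on remainder applied to Unit 3A.
Totals: Unit G1 $3,550 + $5,300 = $8,850; Unit PH1 $3,550 + $8,500 = $12,050; Unit 2B $3,550 + $6,200 = $9,750; Unit 3A $3,550 + $8,625 = $12,175; Unit 1A $3,550 + $1,475 = $5,025.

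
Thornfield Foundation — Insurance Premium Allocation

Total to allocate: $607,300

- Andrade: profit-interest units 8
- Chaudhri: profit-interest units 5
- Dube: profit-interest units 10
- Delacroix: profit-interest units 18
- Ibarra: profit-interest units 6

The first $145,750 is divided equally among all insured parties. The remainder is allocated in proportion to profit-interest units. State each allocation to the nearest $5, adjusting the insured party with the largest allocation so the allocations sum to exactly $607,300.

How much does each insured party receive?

Equal tier: $145,750 ÷ 5 = $29,150 apiece.
Remainder $461,550 by profit-interest units (total 47): Andrade 78,561.70 → $78,560; Chaudhri 49,101.06 → $49,100; Dube 98,202.13 → $98,200; Delacroix 176,763.83 → $176,765; Ibarra 58,921.28 → $58,920.
Rounding difference +$5 on remainder applied to Delacroix.
Totals: Andrade $29,150 + $78,560 = $107,710; Chaudhri $29,150 + $49,100 = $78,250; Dube $29,150 + $98,200 = $127,350; Delacroix $29,150 + $176,770 = $205,920; Ibarra $29,150 + $58,920 = $88,070.

Andrade: $107,710 | Chaudhri: $78,250 | Dube: $127,350 | Delacroix: $205,920 | Ibarra: $88,070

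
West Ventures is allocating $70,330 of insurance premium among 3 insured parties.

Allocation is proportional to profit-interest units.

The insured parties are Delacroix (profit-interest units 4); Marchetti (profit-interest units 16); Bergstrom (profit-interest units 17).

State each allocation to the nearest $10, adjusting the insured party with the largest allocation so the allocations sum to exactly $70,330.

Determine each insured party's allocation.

Delacroix: $7,600 · Marchetti: $30,410 · Bergstrom: $32,320

Combined profit-interest units = 37.
Pro-rata amounts: Delacroix 4/37 × $70,330 = 7,603.24; Marchetti 16/37 × $70,330 = 30,412.97; Bergstrom 17/37 × $70,330 = 32,313.78.
After rounding ($10): Delacroix $7,600; Marchetti $30,410; Bergstrom $32,310. Sum = $70,320.
Difference $70,330 − $70,320 = +$10 applied to largest allocation (Bergstrom): Bergstrom becomes $32,320.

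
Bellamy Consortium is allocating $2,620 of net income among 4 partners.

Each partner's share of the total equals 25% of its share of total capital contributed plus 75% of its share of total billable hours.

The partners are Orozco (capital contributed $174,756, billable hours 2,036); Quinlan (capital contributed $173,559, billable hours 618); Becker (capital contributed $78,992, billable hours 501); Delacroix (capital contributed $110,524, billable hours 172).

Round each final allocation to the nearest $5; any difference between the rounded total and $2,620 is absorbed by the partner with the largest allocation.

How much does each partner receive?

Orozco: $1,420 | Quinlan: $575 | Becker: $390 | Delacroix: $235

Capital contributed total 537,831; billable hours total 3,327.
Blended shares (25% capital contributed + 75% billable hours): Orozco 0.5402; Quinlan 0.2200; Becker 0.1497; Delacroix 0.0901.
Raw shares: Orozco 1,415.33; Quinlan 576.37; Becker 392.10; Delacroix 236.19.
After rounding ($5): Orozco $1,415; Quinlan $575; Becker $390; Delacroix $235. Sum = $2,615.
Difference $2,620 − $2,615 = +$5 applied to largest allocation (Orozco): Orozco becomes $1,420.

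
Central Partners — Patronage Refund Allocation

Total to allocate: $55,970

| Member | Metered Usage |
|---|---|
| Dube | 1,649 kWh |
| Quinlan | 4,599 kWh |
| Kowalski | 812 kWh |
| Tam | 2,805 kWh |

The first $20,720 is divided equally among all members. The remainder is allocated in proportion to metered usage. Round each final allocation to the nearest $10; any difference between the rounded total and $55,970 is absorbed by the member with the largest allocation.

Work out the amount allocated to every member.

Equal tier: $20,720 ÷ 4 = $5,180 apiece.
Remainder $35,250 by metered usage (total 9,865): Dube 5,892.27 → $5,890; Quinlan 16,433.32 → $16,430; Kowalski 2,901.47 → $2,900; Tam 10,022.93 → $10,020.
Rounding difference +$10 on remainder applied to Quinlan.
Totals: Dube $5,180 + $5,890 = $11,070; Quinlan $5,180 + $16,440 = $21,620; Kowalski $5,180 + $2,900 = $8,080; Tam $5,180 + $10,020 = $15,200.

Dube: $11,070 · Quinlan: $21,620 · Kowalski: $8,080 · Tam: $15,200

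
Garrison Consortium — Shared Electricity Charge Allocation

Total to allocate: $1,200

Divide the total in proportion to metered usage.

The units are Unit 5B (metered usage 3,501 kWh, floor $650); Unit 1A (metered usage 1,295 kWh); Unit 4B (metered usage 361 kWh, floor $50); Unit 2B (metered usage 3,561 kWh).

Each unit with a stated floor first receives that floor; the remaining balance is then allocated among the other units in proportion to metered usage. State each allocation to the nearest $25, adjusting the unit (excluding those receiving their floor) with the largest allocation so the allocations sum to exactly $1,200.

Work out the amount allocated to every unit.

Unit 5B: $650; Unit 1A: $125; Unit 4B: $50; Unit 2B: $375

Minimums first: Unit 5B $650; Unit 4B $50. Balance $500.
Balance split over remaining metered usage 4,856: Unit 1A 133.34 → $125; Unit 2B 366.66 → $375.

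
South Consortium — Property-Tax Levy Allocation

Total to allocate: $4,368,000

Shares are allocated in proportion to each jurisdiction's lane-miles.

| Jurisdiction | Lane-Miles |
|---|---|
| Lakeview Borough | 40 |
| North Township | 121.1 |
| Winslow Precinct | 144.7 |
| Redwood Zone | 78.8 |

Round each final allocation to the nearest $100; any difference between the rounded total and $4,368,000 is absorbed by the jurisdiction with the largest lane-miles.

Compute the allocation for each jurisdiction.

Lakeview Borough: $454,300 · North Township: $1,375,400 · Winslow Precinct: $1,643,300 · Redwood Zone: $895,000

Sum of lane-miles: 384.6.
Pro-rata amounts: Lakeview Borough 40/384.6 × $4,368,000 = 454,290.17; North Township 121.1/384.6 × $4,368,000 = 1,375,363.49; Winslow Precinct 144.7/384.6 × $4,368,000 = 1,643,394.70; Redwood Zone 78.8/384.6 × $4,368,000 = 894,951.64.
At nearest $100: Lakeview Borough $454,300; North Township $1,375,400; Winslow Precinct $1,643,400; Redwood Zone $895,000. Sum = $4,368,100.
Difference $4,368,000 − $4,368,100 = −$100 applied to largest lane-miles (Winslow Precinct): Winslow Precinct becomes $1,643,300.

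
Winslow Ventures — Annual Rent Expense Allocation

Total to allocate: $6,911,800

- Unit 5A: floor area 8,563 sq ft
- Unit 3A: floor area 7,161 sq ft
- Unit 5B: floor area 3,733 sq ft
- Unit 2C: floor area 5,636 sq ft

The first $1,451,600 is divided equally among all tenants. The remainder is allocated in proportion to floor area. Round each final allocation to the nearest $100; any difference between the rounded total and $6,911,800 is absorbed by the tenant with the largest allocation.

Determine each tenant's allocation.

Unit 5A: $2,226,200 · Unit 3A: $1,921,100 · Unit 5B: $1,175,200 · Unit 2C: $1,589,300

First tranche $1,451,600 split equally: $362,900 each.
Remainder $5,460,200 by floor area (total 25,093): Unit 5A 1,863,296.24 → $1,863,300; Unit 3A 1,558,223.10 → $1,558,200; Unit 5B 812,295.33 → $812,300; Unit 2C 1,226,385.33 → $1,226,400.
Totals: Unit 5A $362,900 + $1,863,300 = $2,226,200; Unit 3A $362,900 + $1,558,200 = $1,921,100; Unit 5B $362,900 + $812,300 = $1,175,200; Unit 2C $362,900 + $1,226,400 = $1,589,300.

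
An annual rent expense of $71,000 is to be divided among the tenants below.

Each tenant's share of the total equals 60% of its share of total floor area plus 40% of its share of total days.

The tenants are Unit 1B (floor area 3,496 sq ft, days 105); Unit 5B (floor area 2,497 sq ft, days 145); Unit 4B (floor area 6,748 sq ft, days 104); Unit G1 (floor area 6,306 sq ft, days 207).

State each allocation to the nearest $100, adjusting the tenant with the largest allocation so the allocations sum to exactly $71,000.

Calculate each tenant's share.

Unit 1B: $13,100; Unit 5B: $12,900; Unit 4B: $20,400; Unit G1: $24,600

Floor area total 19,047; days total 561.
Combined weights (60% floor area + 40% days): Unit 1B 0.1850; Unit 5B 0.1820; Unit 4B 0.2867; Unit G1 0.3462.
Raw shares: Unit 1B 13,134.57; Unit 5B 12,925.19; Unit 4B 20,357.28; Unit G1 24,582.97.
Rounded to nearest $100: Unit 1B $13,100; Unit 5B $12,900; Unit 4B $20,400; Unit G1 $24,600. Sum = $71,000.
Rounded total matches; no reconciliation needed.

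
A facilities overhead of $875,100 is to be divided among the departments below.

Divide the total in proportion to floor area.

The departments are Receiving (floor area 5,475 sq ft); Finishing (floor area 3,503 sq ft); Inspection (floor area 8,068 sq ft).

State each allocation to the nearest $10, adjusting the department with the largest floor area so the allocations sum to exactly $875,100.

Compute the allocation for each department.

Sum of floor area: 5,475 + 3,503 + 8,068 = 17,046.
Proportional shares: Receiving 281,073.13; Finishing 179,835.46; Inspection 414,191.41.
Rounded to nearest $10: Receiving $281,070; Finishing $179,840; Inspection $414,190. Sum = $875,100.
Sum already equals the total — no adjustment.

Receiving: $281,070; Finishing: $179,840; Inspection: $414,190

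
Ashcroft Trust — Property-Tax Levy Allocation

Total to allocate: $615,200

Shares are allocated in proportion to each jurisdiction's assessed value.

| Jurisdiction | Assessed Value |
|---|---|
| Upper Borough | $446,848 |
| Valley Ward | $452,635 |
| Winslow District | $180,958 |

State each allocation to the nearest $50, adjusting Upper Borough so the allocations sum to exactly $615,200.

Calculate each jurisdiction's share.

Sum of assessed value: 1,080,441.
Unrounded shares: Upper Borough 446,848/1,080,441 × $615,200 = 254,433.97; Valley Ward 452,635/1,080,441 × $615,200 = 257,729.07; Winslow District 180,958/1,080,441 × $615,200 = 103,036.97.
Rounded to nearest $50: Upper Borough $254,450; Valley Ward $257,750; Winslow District $103,050. Sum = $615,250.
Difference $615,200 − $615,250 = −$50 applied to Upper Borough: Upper Borough becomes $254,400.

Upper Borough: $254,400; Valley Ward: $257,750; Winslow District: $103,050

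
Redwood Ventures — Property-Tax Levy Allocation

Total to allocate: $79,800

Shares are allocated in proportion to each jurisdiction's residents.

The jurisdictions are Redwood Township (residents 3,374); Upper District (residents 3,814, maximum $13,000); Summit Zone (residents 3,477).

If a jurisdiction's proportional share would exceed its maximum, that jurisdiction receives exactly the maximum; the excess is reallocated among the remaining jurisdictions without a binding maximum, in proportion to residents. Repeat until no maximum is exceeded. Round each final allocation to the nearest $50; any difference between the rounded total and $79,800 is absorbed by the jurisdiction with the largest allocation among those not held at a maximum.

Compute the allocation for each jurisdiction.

Redwood Township: $32,900 · Upper District: $13,000 · Summit Zone: $33,900

Residents total: 10,665.
Proportional shares (ignoring caps): Redwood Township 25,245.68; Upper District 28,537.95; Summit Zone 26,016.37.
Cap binds for Upper District ($13,000); residual $66,800 reallocated over remaining residents 6,851.
Shares after redistribution: Redwood Township 32,897.85 → $32,900; Summit Zone 33,902.15 → $33,900.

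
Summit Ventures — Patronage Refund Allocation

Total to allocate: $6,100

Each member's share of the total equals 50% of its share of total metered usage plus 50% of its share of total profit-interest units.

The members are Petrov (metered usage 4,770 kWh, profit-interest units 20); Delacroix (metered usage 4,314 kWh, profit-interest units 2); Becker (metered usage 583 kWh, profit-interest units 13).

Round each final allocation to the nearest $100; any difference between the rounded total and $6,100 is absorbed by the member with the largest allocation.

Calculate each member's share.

Metered usage total 9,667; profit-interest units total 35.
Blended shares (50% metered usage + 50% profit-interest units): Petrov 0.5324; Delacroix 0.2517; Becker 0.2159.
Pro-rata amounts: Petrov 3,247.82; Delacroix 1,535.38; Becker 1,316.80.
After rounding ($100): Petrov $3,200; Delacroix $1,500; Becker $1,300. Sum = $6,000.
Difference $6,100 − $6,000 = +$100 applied to largest allocation (Petrov): Petrov becomes $3,300.

Petrov: $3,300 · Delacroix: $1,500 · Becker: $1,300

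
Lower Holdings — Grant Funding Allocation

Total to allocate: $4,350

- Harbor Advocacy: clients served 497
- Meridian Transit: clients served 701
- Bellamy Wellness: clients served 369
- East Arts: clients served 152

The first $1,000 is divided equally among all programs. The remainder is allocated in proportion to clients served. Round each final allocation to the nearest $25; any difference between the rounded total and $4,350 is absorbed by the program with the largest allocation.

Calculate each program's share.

Harbor Advocacy: $1,225 · Meridian Transit: $1,600 · Bellamy Wellness: $975 · East Arts: $550

$1,000 shared equally gives $250 per program.
Remainder $3,350 by clients served (total 1,719): Harbor Advocacy 968.56 → $975; Meridian Transit 1,366.11 → $1,375; Bellamy Wellness 719.11 → $725; East Arts 296.22 → $300.
Rounding difference −$25 on remainder applied to Meridian Transit.
Totals: Harbor Advocacy $250 + $975 = $1,225; Meridian Transit $250 + $1,350 = $1,600; Bellamy Wellness $250 + $725 = $975; East Arts $250 + $300 = $550.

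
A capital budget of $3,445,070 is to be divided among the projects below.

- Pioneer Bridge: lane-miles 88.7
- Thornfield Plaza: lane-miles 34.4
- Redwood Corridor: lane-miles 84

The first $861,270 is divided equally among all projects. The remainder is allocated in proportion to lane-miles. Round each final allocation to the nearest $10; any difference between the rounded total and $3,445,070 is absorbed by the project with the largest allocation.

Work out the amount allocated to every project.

Pioneer Bridge: $1,393,720; Thornfield Plaza: $716,270; Redwood Corridor: $1,335,080

Equal tier: $861,270 ÷ 3 = $287,090 apiece.
Remainder $2,583,800 by lane-miles (total 207.1): Pioneer Bridge 1,106,629.94 → $1,106,630; Thornfield Plaza 429,177.79 → $429,180; Redwood Corridor 1,047,992.27 → $1,047,990.
Totals: Pioneer Bridge $287,090 + $1,106,630 = $1,393,720; Thornfield Plaza $287,090 + $429,180 = $716,270; Redwood Corridor $287,090 + $1,047,990 = $1,335,080.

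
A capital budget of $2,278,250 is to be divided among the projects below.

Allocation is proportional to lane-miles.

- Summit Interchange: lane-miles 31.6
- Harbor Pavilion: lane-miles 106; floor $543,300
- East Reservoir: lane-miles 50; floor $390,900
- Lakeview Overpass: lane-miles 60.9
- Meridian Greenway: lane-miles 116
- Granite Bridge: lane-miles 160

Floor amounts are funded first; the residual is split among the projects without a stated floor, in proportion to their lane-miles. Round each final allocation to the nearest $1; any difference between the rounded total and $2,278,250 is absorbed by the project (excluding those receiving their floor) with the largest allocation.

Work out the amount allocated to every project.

Summit Interchange: $115,256 · Harbor Pavilion: $543,300 · East Reservoir: $390,900 · Lakeview Overpass: $222,124 · Meridian Greenway: $423,093 · Granite Bridge: $583,577

Fund the minimums — Harbor Pavilion $543,300; East Reservoir $390,900. Remaining pool $1,344,050.
Remaining pool split over remaining lane-miles 368.5: Summit Interchange 115,256.39 → $115,256; Lakeview Overpass 222,123.87 → $222,124; Meridian Greenway 423,093.08 → $423,093; Granite Bridge 583,576.66 → $583,577.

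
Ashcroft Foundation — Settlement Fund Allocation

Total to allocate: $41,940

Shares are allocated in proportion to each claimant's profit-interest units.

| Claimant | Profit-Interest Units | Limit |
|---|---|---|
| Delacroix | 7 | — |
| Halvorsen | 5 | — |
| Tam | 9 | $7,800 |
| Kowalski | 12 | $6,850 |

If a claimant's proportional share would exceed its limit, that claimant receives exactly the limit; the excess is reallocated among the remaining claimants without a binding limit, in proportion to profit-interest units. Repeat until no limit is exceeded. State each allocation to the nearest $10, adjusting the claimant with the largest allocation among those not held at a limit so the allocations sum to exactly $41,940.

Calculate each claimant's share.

Delacroix: $15,920 · Halvorsen: $11,370 · Tam: $7,800 · Kowalski: $6,850

Profit-interest units total: 33.
Proportional shares (ignoring caps): Delacroix 8,896.36; Halvorsen 6,354.55; Tam 11,438.18; Kowalski 15,250.91.
Held at cap: Tam ($7,800), Kowalski ($6,850); remaining pool $27,290 reallocated over remaining profit-interest units 12.
Redistributed shares: Delacroix 15,919.17 → $15,920; Halvorsen 11,370.83 → $11,370.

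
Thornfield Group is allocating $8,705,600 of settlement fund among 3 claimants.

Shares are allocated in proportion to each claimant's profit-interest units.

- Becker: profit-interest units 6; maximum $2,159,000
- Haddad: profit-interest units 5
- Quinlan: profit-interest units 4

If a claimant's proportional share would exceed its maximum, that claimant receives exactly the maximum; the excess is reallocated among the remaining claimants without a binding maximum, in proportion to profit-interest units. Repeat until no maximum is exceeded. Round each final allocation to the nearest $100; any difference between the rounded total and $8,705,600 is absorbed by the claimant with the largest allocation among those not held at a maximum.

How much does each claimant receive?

Profit-interest units total: 15.
Pro-rata shares before constraints: Becker 3,482,240.00; Haddad 2,901,866.67; Quinlan 2,321,493.33.
Capped: Becker ($2,159,000); remaining pool $6,546,600 reallocated over remaining profit-interest units 9.
Remaining shares: Haddad 3,637,000.00 → $3,637,000; Quinlan 2,909,600.00 → $2,909,600.

Becker: $2,159,000; Haddad: $3,637,000; Quinlan: $2,909,600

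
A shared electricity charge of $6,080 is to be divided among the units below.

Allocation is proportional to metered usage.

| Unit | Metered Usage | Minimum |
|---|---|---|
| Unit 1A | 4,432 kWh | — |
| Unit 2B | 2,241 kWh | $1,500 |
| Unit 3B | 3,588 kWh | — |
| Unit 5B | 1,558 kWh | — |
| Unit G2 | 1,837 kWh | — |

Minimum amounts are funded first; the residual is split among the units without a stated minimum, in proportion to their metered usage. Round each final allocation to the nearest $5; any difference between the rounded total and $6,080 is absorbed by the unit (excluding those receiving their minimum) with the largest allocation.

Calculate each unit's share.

Unit 1A: $1,780; Unit 2B: $1,500; Unit 3B: $1,440; Unit 5B: $625; Unit G2: $735

Fund the minimums — Unit 2B $1,500. Balance $4,580.
Balance split over remaining metered usage 11,415: Unit 1A 1,778.24 → $1,780; Unit 3B 1,439.60 → $1,440; Unit 5B 625.11 → $625; Unit G2 737.05 → $735.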